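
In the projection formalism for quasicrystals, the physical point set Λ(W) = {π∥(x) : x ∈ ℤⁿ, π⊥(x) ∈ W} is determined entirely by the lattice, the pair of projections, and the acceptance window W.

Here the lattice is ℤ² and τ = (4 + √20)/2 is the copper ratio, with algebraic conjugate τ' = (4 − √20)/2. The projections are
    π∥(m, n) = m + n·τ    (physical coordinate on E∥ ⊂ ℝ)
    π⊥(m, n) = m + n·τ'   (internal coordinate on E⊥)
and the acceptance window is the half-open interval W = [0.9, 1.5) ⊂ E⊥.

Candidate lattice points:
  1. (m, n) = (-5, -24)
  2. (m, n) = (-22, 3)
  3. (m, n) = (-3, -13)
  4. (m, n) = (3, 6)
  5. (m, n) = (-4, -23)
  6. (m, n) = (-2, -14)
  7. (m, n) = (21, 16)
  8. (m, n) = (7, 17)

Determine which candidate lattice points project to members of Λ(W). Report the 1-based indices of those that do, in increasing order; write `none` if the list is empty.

5, 6

Compute τ' = (4−√20)/2 = -0.23607, so π⊥(m,n) = m -0.23607·n.
[1] lift (-5,-24): star map gives 0.66563; window check 0.9 ≤ 0.66563 < 1.5 is false → out
[2] lift (-22,3): star map gives -22.70820; window check 0.9 ≤ -22.70820 < 1.5 is false → out
[3] lift (-3,-13): star map gives 0.06888; window check 0.9 ≤ 0.06888 < 1.5 is false → out
[4] lift (3,6): star map gives 1.58359; window check 0.9 ≤ 1.58359 < 1.5 is false → out
[5] lift (-4,-23): star map gives 1.42956; window check 0.9 ≤ 1.42956 < 1.5 is true → IN Λ
[6] lift (-2,-14): star map gives 1.30495; window check 0.9 ≤ 1.30495 < 1.5 is true → IN Λ
[7] lift (21,16): star map gives 17.22291; window check 0.9 ≤ 17.22291 < 1.5 is false → out
[8] lift (7,17): star map gives 2.98684; window check 0.9 ≤ 2.98684 < 1.5 is false → out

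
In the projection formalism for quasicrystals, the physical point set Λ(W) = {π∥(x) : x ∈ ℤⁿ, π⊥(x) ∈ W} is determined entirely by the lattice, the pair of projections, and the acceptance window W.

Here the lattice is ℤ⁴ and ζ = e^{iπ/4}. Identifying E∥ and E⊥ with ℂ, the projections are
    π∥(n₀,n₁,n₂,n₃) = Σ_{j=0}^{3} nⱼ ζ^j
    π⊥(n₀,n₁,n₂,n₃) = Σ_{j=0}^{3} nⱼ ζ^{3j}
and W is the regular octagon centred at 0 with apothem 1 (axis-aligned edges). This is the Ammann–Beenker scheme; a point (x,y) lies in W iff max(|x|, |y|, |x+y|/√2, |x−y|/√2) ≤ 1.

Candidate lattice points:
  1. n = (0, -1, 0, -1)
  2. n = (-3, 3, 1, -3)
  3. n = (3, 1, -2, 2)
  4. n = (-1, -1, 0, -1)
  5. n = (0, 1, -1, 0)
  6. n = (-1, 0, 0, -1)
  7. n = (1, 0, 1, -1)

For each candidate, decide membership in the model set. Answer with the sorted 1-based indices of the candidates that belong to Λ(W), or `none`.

Internal map: ζ^{3j} for j=0..3 gives (1,0), (−√2/2,√2/2), (0,−1), (√2/2,√2/2).
candidate 1: n = (0, -1, 0, -1) → π⊥ ≈ (+0.00000, -1.41421); max(|x|,|y|,|x±y|/√2) = 1.41421 > 1 ⇒ ∉ W
candidate 2: n = (-3, 3, 1, -3) → π⊥ ≈ (-7.24264, -1.00000); max(|x|,|y|,|x±y|/√2) = 7.24264 > 1 ⇒ ∉ W
candidate 3: n = (3, 1, -2, 2) → π⊥ ≈ (+3.70711, +4.12132); max(|x|,|y|,|x±y|/√2) = 5.53553 > 1 ⇒ ∉ W
candidate 4: n = (-1, -1, 0, -1) → π⊥ ≈ (-1.00000, -1.41421); max(|x|,|y|,|x±y|/√2) = 1.70711 > 1 ⇒ ∉ W
candidate 5: n = (0, 1, -1, 0) → π⊥ ≈ (-0.70711, +1.70711); max(|x|,|y|,|x±y|/√2) = 1.70711 > 1 ⇒ ∉ W
candidate 6: n = (-1, 0, 0, -1) → π⊥ ≈ (-1.70711, -0.70711); max(|x|,|y|,|x±y|/√2) = 1.70711 > 1 ⇒ ∉ W
candidate 7: n = (1, 0, 1, -1) → π⊥ ≈ (+0.29289, -1.70711); max(|x|,|y|,|x±y|/√2) = 1.70711 > 1 ⇒ ∉ W

none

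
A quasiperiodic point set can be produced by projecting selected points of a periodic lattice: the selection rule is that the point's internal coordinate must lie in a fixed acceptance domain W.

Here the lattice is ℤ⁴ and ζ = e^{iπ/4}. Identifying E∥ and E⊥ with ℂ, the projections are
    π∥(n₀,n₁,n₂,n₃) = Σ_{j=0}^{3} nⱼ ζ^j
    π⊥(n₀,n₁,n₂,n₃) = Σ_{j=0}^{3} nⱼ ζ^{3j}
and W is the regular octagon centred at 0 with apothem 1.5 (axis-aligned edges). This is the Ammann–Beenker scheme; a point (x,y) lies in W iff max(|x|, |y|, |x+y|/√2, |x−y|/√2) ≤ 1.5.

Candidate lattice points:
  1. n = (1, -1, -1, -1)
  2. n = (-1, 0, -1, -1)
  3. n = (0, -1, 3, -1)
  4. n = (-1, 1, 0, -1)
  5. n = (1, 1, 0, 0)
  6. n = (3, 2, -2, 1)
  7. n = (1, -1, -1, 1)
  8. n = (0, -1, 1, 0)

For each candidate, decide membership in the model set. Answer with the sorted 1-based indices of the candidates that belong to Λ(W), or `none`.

1, 5

With ζ = e^{iπ/4} the internal vectors are ζ^0,ζ^3,ζ^6,ζ^9.
#1 (1, -1, -1, -1): internal (1.0000, -0.4142); octagon support 1.0000 vs apothem 1.5 → ∈ W
#2 (-1, 0, -1, -1): internal (-1.7071, 0.2929); octagon support 1.7071 vs apothem 1.5 → ∉ W
#3 (0, -1, 3, -1): internal (0.0000, -4.4142); octagon support 4.4142 vs apothem 1.5 → ∉ W
#4 (-1, 1, 0, -1): internal (-2.4142, 0.0000); octagon support 2.4142 vs apothem 1.5 → ∉ W
#5 (1, 1, 0, 0): internal (0.2929, 0.7071); octagon support 0.7071 vs apothem 1.5 → ∈ W
#6 (3, 2, -2, 1): internal (2.2929, 4.1213); octagon support 4.5355 vs apothem 1.5 → ∉ W
#7 (1, -1, -1, 1): internal (2.4142, 1.0000); octagon support 2.4142 vs apothem 1.5 → ∉ W
#8 (0, -1, 1, 0): internal (0.7071, -1.7071); octagon support 1.7071 vs apothem 1.5 → ∉ W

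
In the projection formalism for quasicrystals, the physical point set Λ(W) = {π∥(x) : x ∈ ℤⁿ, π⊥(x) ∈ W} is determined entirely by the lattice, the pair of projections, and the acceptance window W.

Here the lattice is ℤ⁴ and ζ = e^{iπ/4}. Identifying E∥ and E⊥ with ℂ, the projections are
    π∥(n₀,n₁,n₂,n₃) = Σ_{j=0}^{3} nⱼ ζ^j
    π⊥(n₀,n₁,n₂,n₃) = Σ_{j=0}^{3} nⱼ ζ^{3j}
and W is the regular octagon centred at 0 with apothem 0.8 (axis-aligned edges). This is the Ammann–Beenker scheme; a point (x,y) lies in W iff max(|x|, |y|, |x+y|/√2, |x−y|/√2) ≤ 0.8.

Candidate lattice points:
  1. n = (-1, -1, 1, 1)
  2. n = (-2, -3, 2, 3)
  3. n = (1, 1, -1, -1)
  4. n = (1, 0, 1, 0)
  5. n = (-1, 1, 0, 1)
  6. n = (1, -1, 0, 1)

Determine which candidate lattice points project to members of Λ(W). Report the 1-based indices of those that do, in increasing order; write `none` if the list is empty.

Internal map: ζ^{3j} for j=0..3 gives (1,0), (−√2/2,√2/2), (0,−1), (√2/2,√2/2).
#1 (-1, -1, 1, 1): internal (0.414214, -1.000000); octagon support 1.000000 vs apothem 0.8 → ∉ W
#2 (-2, -3, 2, 3): internal (2.242641, -2.000000); octagon support 3.000000 vs apothem 0.8 → ∉ W
#3 (1, 1, -1, -1): internal (-0.414214, 1.000000); octagon support 1.000000 vs apothem 0.8 → ∉ W
#4 (1, 0, 1, 0): internal (1.000000, -1.000000); octagon support 1.414214 vs apothem 0.8 → ∉ W
#5 (-1, 1, 0, 1): internal (-1.000000, 1.414214); octagon support 1.707107 vs apothem 0.8 → ∉ W
#6 (1, -1, 0, 1): internal (2.414214, 0.000000); octagon support 2.414214 vs apothem 0.8 → ∉ W

none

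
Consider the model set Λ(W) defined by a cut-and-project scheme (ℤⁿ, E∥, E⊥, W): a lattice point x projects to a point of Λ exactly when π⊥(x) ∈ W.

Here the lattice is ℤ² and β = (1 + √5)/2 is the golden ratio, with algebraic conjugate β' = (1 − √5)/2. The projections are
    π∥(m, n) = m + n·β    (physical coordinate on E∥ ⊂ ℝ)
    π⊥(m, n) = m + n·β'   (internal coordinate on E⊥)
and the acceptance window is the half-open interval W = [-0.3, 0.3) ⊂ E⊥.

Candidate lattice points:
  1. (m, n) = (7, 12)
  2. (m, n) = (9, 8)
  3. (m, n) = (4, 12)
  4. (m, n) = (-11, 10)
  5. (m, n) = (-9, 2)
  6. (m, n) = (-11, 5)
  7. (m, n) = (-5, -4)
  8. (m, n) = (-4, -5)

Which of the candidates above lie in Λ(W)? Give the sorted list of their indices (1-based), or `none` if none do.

Numerically β ≈ 1.6180 and β' = −1/β ≈ -0.6180.
candidate 1: (m,n)=(7,12) → π∥ = 7+12·β ≈ 26.4164, π⊥ = 7+12·β' ≈ -0.4164 ∉ [-0.3, 0.3) ⇒ out
candidate 2: (m,n)=(9,8) → π∥ = 9+8·β ≈ 21.9443, π⊥ = 9+8·β' ≈ 4.0557 ∉ [-0.3, 0.3) ⇒ out
candidate 3: (m,n)=(4,12) → π∥ = 4+12·β ≈ 23.4164, π⊥ = 4+12·β' ≈ -3.4164 ∉ [-0.3, 0.3) ⇒ out
candidate 4: (m,n)=(-11,10) → π∥ = -11+10·β ≈ 5.1803, π⊥ = -11+10·β' ≈ -17.1803 ∉ [-0.3, 0.3) ⇒ out
candidate 5: (m,n)=(-9,2) → π∥ = -9+2·β ≈ -5.7639, π⊥ = -9+2·β' ≈ -10.2361 ∉ [-0.3, 0.3) ⇒ out
candidate 6: (m,n)=(-11,5) → π∥ = -11+5·β ≈ -2.9098, π⊥ = -11+5·β' ≈ -14.0902 ∉ [-0.3, 0.3) ⇒ out
candidate 7: (m,n)=(-5,-4) → π∥ = -5-4·β ≈ -11.4721, π⊥ = -5-4·β' ≈ -2.5279 ∉ [-0.3, 0.3) ⇒ out
candidate 8: (m,n)=(-4,-5) → π∥ = -4-5·β ≈ -12.0902, π⊥ = -4-5·β' ≈ -0.9098 ∉ [-0.3, 0.3) ⇒ out

none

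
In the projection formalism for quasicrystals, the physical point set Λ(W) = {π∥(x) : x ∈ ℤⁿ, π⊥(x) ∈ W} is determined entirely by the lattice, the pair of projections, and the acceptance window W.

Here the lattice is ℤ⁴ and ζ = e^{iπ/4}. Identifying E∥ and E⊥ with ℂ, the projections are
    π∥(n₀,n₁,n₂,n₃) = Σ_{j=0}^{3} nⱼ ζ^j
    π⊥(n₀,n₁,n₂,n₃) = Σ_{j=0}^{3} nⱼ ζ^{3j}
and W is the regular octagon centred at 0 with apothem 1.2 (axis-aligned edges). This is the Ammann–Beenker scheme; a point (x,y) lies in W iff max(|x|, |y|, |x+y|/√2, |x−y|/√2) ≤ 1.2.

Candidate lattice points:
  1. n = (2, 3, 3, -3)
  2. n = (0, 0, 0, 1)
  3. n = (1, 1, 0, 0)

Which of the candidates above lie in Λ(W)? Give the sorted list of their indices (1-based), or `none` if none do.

2, 3

Internal map: ζ^{3j} for j=0..3 gives (1,0), (−√2/2,√2/2), (0,−1), (√2/2,√2/2).
#1 (2, 3, 3, -3): internal (-2.24264, -3.00000); octagon support 3.70711 vs apothem 1.2 → ∉ W
#2 (0, 0, 0, 1): internal (0.70711, 0.70711); octagon support 1.00000 vs apothem 1.2 → ∈ W
#3 (1, 1, 0, 0): internal (0.29289, 0.70711); octagon support 0.70711 vs apothem 1.2 → ∈ W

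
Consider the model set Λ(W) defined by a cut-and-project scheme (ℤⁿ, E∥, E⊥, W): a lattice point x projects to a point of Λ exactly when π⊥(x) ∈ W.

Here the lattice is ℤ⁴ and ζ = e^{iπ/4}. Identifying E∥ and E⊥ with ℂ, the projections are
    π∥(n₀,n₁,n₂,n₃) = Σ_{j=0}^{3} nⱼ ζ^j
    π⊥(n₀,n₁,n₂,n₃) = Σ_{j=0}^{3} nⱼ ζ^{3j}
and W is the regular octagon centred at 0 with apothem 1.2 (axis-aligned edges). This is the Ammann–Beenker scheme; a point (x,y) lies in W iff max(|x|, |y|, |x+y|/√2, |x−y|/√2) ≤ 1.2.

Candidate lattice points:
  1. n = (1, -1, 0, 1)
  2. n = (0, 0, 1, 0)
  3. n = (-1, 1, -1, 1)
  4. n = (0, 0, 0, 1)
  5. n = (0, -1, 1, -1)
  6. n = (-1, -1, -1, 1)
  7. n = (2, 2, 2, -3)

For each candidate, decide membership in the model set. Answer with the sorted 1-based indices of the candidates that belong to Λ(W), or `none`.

2, 4, 6

π⊥(n) = n₀ + n₁ζ³ + n₂ζ⁶ + n₃ζ⁹ where ζ = e^{iπ/4}.
candidate 1: n = (1, -1, 0, 1) → π⊥ ≈ (+2.4142, +0.0000); max(|x|,|y|,|x±y|/√2) = 2.4142 > 1.2 ⇒ ∉ W
candidate 2: n = (0, 0, 1, 0) → π⊥ ≈ (+0.0000, -1.0000); max(|x|,|y|,|x±y|/√2) = 1.0000 ≤ 1.2 ⇒ ∈ W
candidate 3: n = (-1, 1, -1, 1) → π⊥ ≈ (-1.0000, +2.4142); max(|x|,|y|,|x±y|/√2) = 2.4142 > 1.2 ⇒ ∉ W
candidate 4: n = (0, 0, 0, 1) → π⊥ ≈ (+0.7071, +0.7071); max(|x|,|y|,|x±y|/√2) = 1.0000 ≤ 1.2 ⇒ ∈ W
candidate 5: n = (0, -1, 1, -1) → π⊥ ≈ (+0.0000, -2.4142); max(|x|,|y|,|x±y|/√2) = 2.4142 > 1.2 ⇒ ∉ W
candidate 6: n = (-1, -1, -1, 1) → π⊥ ≈ (+0.4142, +1.0000); max(|x|,|y|,|x±y|/√2) = 1.0000 ≤ 1.2 ⇒ ∈ W
candidate 7: n = (2, 2, 2, -3) → π⊥ ≈ (-1.5355, -2.7071); max(|x|,|y|,|x±y|/√2) = 3.0000 > 1.2 ⇒ ∉ W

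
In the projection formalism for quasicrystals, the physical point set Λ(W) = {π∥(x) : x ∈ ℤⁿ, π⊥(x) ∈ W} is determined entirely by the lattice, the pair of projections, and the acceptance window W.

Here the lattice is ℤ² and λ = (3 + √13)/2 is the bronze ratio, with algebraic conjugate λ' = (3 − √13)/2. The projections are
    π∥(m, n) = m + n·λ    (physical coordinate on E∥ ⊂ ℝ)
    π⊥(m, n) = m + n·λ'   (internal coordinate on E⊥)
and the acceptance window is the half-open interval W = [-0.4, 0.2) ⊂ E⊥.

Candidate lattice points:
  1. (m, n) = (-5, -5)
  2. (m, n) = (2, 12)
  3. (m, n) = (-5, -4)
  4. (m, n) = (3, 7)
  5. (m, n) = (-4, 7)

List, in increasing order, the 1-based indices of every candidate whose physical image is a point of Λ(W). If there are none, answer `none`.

none

λ' = (3−√13)/2 ≈ -0.30278.
[1] lift (-5,-5): star map gives -3.48612; window check -0.4 ≤ -3.48612 < 0.2 is false → out
[2] lift (2,12): star map gives -1.63331; window check -0.4 ≤ -1.63331 < 0.2 is false → out
[3] lift (-5,-4): star map gives -3.78890; window check -0.4 ≤ -3.78890 < 0.2 is false → out
[4] lift (3,7): star map gives 0.88057; window check -0.4 ≤ 0.88057 < 0.2 is false → out
[5] lift (-4,7): star map gives -6.11943; window check -0.4 ≤ -6.11943 < 0.2 is false → out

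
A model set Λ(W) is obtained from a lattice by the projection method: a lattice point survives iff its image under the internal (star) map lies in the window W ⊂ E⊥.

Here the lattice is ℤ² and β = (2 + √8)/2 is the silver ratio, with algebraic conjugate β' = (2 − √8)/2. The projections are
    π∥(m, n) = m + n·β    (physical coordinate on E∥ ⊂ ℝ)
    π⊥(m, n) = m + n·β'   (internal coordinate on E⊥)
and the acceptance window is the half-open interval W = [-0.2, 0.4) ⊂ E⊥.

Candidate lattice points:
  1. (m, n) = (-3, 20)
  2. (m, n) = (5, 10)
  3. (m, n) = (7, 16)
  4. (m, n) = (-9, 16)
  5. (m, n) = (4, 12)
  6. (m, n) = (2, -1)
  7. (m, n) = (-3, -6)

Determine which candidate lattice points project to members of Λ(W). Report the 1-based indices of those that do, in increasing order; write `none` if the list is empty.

3

Numerically β ≈ 2.4142 and β' = −1/β ≈ -0.4142.
candidate 1: (m,n)=(-3,20) → π∥ = -3+20·β ≈ 45.2843, π⊥ = -3+20·β' ≈ -11.2843 ∉ [-0.2, 0.4) ⇒ out
candidate 2: (m,n)=(5,10) → π∥ = 5+10·β ≈ 29.1421, π⊥ = 5+10·β' ≈ 0.8579 ∉ [-0.2, 0.4) ⇒ out
candidate 3: (m,n)=(7,16) → π∥ = 7+16·β ≈ 45.6274, π⊥ = 7+16·β' ≈ 0.3726 ∈ [-0.2, 0.4) ⇒ IN Λ
candidate 4: (m,n)=(-9,16) → π∥ = -9+16·β ≈ 29.6274, π⊥ = -9+16·β' ≈ -15.6274 ∉ [-0.2, 0.4) ⇒ out
candidate 5: (m,n)=(4,12) → π∥ = 4+12·β ≈ 32.9706, π⊥ = 4+12·β' ≈ -0.9706 ∉ [-0.2, 0.4) ⇒ out
candidate 6: (m,n)=(2,-1) → π∥ = 2-1·β ≈ -0.4142, π⊥ = 2-1·β' ≈ 2.4142 ∉ [-0.2, 0.4) ⇒ out
candidate 7: (m,n)=(-3,-6) → π∥ = -3-6·β ≈ -17.4853, π⊥ = -3-6·β' ≈ -0.5147 ∉ [-0.2, 0.4) ⇒ out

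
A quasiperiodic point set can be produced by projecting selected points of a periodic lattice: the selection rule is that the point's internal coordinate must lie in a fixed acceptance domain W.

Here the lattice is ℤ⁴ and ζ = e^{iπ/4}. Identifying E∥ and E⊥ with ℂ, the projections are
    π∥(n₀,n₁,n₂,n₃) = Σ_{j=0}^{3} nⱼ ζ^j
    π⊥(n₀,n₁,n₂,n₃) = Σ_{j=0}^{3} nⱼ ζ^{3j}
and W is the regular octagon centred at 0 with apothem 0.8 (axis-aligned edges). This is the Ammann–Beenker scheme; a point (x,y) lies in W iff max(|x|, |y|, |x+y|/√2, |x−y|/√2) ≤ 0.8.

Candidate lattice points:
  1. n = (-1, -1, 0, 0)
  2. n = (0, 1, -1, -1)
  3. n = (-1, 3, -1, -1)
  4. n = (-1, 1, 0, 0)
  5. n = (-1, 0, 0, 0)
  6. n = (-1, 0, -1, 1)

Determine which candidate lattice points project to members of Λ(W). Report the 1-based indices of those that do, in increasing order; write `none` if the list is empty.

1

π⊥(n) = n₀ + n₁ζ³ + n₂ζ⁶ + n₃ζ⁹ where ζ = e^{iπ/4}.
candidate 1: n = (-1, -1, 0, 0) → π⊥ ≈ (-0.292893, -0.707107); max(|x|,|y|,|x±y|/√2) = 0.707107 ≤ 0.8 ⇒ ∈ W
candidate 2: n = (0, 1, -1, -1) → π⊥ ≈ (-1.414214, +1.000000); max(|x|,|y|,|x±y|/√2) = 1.707107 > 0.8 ⇒ ∉ W
candidate 3: n = (-1, 3, -1, -1) → π⊥ ≈ (-3.828427, +2.414214); max(|x|,|y|,|x±y|/√2) = 4.414214 > 0.8 ⇒ ∉ W
candidate 4: n = (-1, 1, 0, 0) → π⊥ ≈ (-1.707107, +0.707107); max(|x|,|y|,|x±y|/√2) = 1.707107 > 0.8 ⇒ ∉ W
candidate 5: n = (-1, 0, 0, 0) → π⊥ ≈ (-1.000000, +0.000000); max(|x|,|y|,|x±y|/√2) = 1.000000 > 0.8 ⇒ ∉ W
candidate 6: n = (-1, 0, -1, 1) → π⊥ ≈ (-0.292893, +1.707107); max(|x|,|y|,|x±y|/√2) = 1.707107 > 0.8 ⇒ ∉ W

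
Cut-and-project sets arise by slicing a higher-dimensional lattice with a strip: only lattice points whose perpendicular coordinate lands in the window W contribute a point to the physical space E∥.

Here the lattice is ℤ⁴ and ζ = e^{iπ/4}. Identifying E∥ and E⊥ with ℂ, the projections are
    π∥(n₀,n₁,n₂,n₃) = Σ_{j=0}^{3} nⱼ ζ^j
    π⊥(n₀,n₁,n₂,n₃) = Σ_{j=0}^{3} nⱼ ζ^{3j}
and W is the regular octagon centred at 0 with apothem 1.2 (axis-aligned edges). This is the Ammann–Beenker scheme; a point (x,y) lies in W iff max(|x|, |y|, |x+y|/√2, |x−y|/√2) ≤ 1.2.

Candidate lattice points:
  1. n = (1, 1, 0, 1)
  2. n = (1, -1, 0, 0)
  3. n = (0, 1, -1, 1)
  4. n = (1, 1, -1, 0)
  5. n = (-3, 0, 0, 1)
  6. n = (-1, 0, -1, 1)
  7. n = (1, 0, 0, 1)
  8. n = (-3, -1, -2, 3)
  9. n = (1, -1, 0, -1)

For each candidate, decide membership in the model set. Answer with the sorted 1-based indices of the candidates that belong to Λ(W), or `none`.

π⊥(n) = n₀ + n₁ζ³ + n₂ζ⁶ + n₃ζ⁹ where ζ = e^{iπ/4}.
#1 (1, 1, 0, 1): internal (1.0000, 1.4142); octagon support 1.7071 vs apothem 1.2 → ∉ W
#2 (1, -1, 0, 0): internal (1.7071, -0.7071); octagon support 1.7071 vs apothem 1.2 → ∉ W
#3 (0, 1, -1, 1): internal (0.0000, 2.4142); octagon support 2.4142 vs apothem 1.2 → ∉ W
#4 (1, 1, -1, 0): internal (0.2929, 1.7071); octagon support 1.7071 vs apothem 1.2 → ∉ W
#5 (-3, 0, 0, 1): internal (-2.2929, 0.7071); octagon support 2.2929 vs apothem 1.2 → ∉ W
#6 (-1, 0, -1, 1): internal (-0.2929, 1.7071); octagon support 1.7071 vs apothem 1.2 → ∉ W
#7 (1, 0, 0, 1): internal (1.7071, 0.7071); octagon support 1.7071 vs apothem 1.2 → ∉ W
#8 (-3, -1, -2, 3): internal (-0.1716, 3.4142); octagon support 3.4142 vs apothem 1.2 → ∉ W
#9 (1, -1, 0, -1): internal (1.0000, -1.4142); octagon support 1.7071 vs apothem 1.2 → ∉ W

none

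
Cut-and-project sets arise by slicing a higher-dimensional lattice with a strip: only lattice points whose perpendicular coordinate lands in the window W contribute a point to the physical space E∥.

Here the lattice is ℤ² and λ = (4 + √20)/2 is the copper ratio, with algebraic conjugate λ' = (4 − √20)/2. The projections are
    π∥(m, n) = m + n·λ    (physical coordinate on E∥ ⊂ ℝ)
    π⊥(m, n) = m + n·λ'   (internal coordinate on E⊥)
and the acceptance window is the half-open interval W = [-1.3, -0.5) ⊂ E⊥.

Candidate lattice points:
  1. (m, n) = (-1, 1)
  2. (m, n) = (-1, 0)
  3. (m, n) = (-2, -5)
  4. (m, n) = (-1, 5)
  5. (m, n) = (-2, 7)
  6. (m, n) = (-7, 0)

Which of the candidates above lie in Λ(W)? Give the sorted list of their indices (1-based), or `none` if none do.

1, 2, 3

λ' = (4−√20)/2 ≈ -0.236068.
#1 (-1,1): internal coord -1 + (1)·λ' = -1.236068; -1.236068 ∈ [-1.3, -0.5) → IN Λ
#2 (-1,0): internal coord -1 + (0)·λ' = -1.000000; -1.000000 ∈ [-1.3, -0.5) → IN Λ
#3 (-2,-5): internal coord -2 + (-5)·λ' = -0.819660; -0.819660 ∈ [-1.3, -0.5) → IN Λ
#4 (-1,5): internal coord -1 + (5)·λ' = -2.180340; -2.180340 ∉ [-1.3, -0.5) → out
#5 (-2,7): internal coord -2 + (7)·λ' = -3.652476; -3.652476 ∉ [-1.3, -0.5) → out
#6 (-7,0): internal coord -7 + (0)·λ' = -7.000000; -7.000000 ∉ [-1.3, -0.5) → out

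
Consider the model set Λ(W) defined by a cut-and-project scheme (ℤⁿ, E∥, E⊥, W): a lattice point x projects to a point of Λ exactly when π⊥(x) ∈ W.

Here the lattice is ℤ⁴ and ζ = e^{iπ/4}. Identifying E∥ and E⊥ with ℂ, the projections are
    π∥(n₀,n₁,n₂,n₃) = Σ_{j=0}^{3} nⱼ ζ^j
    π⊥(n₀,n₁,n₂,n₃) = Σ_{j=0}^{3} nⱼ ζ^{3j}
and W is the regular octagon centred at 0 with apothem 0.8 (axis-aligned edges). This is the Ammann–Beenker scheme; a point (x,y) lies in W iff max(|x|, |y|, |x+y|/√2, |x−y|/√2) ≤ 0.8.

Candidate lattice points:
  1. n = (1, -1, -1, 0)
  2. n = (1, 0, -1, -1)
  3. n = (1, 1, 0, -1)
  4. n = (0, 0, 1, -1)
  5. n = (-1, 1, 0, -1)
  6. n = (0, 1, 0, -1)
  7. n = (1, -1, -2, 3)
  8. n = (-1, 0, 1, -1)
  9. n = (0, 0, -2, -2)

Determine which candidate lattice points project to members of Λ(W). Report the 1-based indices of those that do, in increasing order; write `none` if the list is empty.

2, 3

π⊥(n) = n₀ + n₁ζ³ + n₂ζ⁶ + n₃ζ⁹ where ζ = e^{iπ/4}.
candidate 1: n = (1, -1, -1, 0) → π⊥ ≈ (+1.7071, +0.2929); max(|x|,|y|,|x±y|/√2) = 1.7071 > 0.8 ⇒ ∉ W
candidate 2: n = (1, 0, -1, -1) → π⊥ ≈ (+0.2929, +0.2929); max(|x|,|y|,|x±y|/√2) = 0.4142 ≤ 0.8 ⇒ ∈ W
candidate 3: n = (1, 1, 0, -1) → π⊥ ≈ (-0.4142, +0.0000); max(|x|,|y|,|x±y|/√2) = 0.4142 ≤ 0.8 ⇒ ∈ W
candidate 4: n = (0, 0, 1, -1) → π⊥ ≈ (-0.7071, -1.7071); max(|x|,|y|,|x±y|/√2) = 1.7071 > 0.8 ⇒ ∉ W
candidate 5: n = (-1, 1, 0, -1) → π⊥ ≈ (-2.4142, +0.0000); max(|x|,|y|,|x±y|/√2) = 2.4142 > 0.8 ⇒ ∉ W
candidate 6: n = (0, 1, 0, -1) → π⊥ ≈ (-1.4142, +0.0000); max(|x|,|y|,|x±y|/√2) = 1.4142 > 0.8 ⇒ ∉ W
candidate 7: n = (1, -1, -2, 3) → π⊥ ≈ (+3.8284, +3.4142); max(|x|,|y|,|x±y|/√2) = 5.1213 > 0.8 ⇒ ∉ W
candidate 8: n = (-1, 0, 1, -1) → π⊥ ≈ (-1.7071, -1.7071); max(|x|,|y|,|x±y|/√2) = 2.4142 > 0.8 ⇒ ∉ W
candidate 9: n = (0, 0, -2, -2) → π⊥ ≈ (-1.4142, +0.5858); max(|x|,|y|,|x±y|/√2) = 1.4142 > 0.8 ⇒ ∉ W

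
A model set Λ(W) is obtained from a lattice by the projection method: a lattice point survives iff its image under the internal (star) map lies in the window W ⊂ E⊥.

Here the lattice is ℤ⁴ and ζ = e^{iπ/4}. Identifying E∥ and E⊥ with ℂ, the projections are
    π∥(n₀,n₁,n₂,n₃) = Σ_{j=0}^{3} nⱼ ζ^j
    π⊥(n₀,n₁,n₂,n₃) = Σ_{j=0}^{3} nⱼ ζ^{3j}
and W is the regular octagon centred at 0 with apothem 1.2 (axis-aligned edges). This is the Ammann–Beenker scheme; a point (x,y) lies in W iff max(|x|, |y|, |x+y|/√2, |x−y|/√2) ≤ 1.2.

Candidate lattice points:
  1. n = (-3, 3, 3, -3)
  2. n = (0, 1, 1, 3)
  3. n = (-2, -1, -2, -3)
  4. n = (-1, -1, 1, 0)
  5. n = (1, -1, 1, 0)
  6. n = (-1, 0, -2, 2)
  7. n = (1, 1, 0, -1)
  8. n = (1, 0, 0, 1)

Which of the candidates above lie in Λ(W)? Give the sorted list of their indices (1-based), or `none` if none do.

With ζ = e^{iπ/4} the internal vectors are ζ^0,ζ^3,ζ^6,ζ^9.
candidate 1: n = (-3, 3, 3, -3) → π⊥ ≈ (-7.242641, -3.000000); max(|x|,|y|,|x±y|/√2) = 7.242641 > 1.2 ⇒ ∉ W
candidate 2: n = (0, 1, 1, 3) → π⊥ ≈ (+1.414214, +1.828427); max(|x|,|y|,|x±y|/√2) = 2.292893 > 1.2 ⇒ ∉ W
candidate 3: n = (-2, -1, -2, -3) → π⊥ ≈ (-3.414214, -0.828427); max(|x|,|y|,|x±y|/√2) = 3.414214 > 1.2 ⇒ ∉ W
candidate 4: n = (-1, -1, 1, 0) → π⊥ ≈ (-0.292893, -1.707107); max(|x|,|y|,|x±y|/√2) = 1.707107 > 1.2 ⇒ ∉ W
candidate 5: n = (1, -1, 1, 0) → π⊥ ≈ (+1.707107, -1.707107); max(|x|,|y|,|x±y|/√2) = 2.414214 > 1.2 ⇒ ∉ W
candidate 6: n = (-1, 0, -2, 2) → π⊥ ≈ (+0.414214, +3.414214); max(|x|,|y|,|x±y|/√2) = 3.414214 > 1.2 ⇒ ∉ W
candidate 7: n = (1, 1, 0, -1) → π⊥ ≈ (-0.414214, +0.000000); max(|x|,|y|,|x±y|/√2) = 0.414214 ≤ 1.2 ⇒ ∈ W
candidate 8: n = (1, 0, 0, 1) → π⊥ ≈ (+1.707107, +0.707107); max(|x|,|y|,|x±y|/√2) = 1.707107 > 1.2 ⇒ ∉ W

7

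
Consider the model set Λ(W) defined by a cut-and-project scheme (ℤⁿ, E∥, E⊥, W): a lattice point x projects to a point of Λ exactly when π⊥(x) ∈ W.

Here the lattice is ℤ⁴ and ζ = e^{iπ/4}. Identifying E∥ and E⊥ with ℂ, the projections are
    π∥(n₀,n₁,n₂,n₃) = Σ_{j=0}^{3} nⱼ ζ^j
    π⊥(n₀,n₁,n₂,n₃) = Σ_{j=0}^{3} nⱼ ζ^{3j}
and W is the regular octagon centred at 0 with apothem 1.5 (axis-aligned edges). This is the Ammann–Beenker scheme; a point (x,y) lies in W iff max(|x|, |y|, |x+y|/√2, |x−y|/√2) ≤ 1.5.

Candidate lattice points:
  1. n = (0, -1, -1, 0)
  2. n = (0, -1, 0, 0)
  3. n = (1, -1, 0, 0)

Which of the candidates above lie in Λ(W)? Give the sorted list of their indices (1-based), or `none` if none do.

With ζ = e^{iπ/4} the internal vectors are ζ^0,ζ^3,ζ^6,ζ^9.
#1 (0, -1, -1, 0): internal (0.7071, 0.2929); octagon support 0.7071 vs apothem 1.5 → ∈ W
#2 (0, -1, 0, 0): internal (0.7071, -0.7071); octagon support 1.0000 vs apothem 1.5 → ∈ W
#3 (1, -1, 0, 0): internal (1.7071, -0.7071); octagon support 1.7071 vs apothem 1.5 → ∉ W

1, 2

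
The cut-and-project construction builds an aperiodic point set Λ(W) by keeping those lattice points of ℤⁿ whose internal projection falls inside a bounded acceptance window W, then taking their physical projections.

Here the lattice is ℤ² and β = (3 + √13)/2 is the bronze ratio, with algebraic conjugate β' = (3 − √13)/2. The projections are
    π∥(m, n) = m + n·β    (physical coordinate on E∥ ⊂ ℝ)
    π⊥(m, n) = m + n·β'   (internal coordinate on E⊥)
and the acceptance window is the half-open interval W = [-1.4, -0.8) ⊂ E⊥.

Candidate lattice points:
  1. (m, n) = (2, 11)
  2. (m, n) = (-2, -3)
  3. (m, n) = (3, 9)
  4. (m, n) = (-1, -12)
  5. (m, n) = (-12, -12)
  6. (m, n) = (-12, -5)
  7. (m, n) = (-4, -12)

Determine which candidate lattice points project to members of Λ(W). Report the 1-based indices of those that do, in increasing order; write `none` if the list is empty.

1, 2

β' = (3−√13)/2 ≈ -0.30278.
candidate 1: (m,n)=(2,11) → π∥ = 2+11·β ≈ 38.33053, π⊥ = 2+11·β' ≈ -1.33053 ∈ [-1.4, -0.8) ⇒ IN Λ
candidate 2: (m,n)=(-2,-3) → π∥ = -2-3·β ≈ -11.90833, π⊥ = -2-3·β' ≈ -1.09167 ∈ [-1.4, -0.8) ⇒ IN Λ
candidate 3: (m,n)=(3,9) → π∥ = 3+9·β ≈ 32.72498, π⊥ = 3+9·β' ≈ 0.27502 ∉ [-1.4, -0.8) ⇒ out
candidate 4: (m,n)=(-1,-12) → π∥ = -1-12·β ≈ -40.63331, π⊥ = -1-12·β' ≈ 2.63331 ∉ [-1.4, -0.8) ⇒ out
candidate 5: (m,n)=(-12,-12) → π∥ = -12-12·β ≈ -51.63331, π⊥ = -12-12·β' ≈ -8.36669 ∉ [-1.4, -0.8) ⇒ out
candidate 6: (m,n)=(-12,-5) → π∥ = -12-5·β ≈ -28.51388, π⊥ = -12-5·β' ≈ -10.48612 ∉ [-1.4, -0.8) ⇒ out
candidate 7: (m,n)=(-4,-12) → π∥ = -4-12·β ≈ -43.63331, π⊥ = -4-12·β' ≈ -0.36669 ∉ [-1.4, -0.8) ⇒ out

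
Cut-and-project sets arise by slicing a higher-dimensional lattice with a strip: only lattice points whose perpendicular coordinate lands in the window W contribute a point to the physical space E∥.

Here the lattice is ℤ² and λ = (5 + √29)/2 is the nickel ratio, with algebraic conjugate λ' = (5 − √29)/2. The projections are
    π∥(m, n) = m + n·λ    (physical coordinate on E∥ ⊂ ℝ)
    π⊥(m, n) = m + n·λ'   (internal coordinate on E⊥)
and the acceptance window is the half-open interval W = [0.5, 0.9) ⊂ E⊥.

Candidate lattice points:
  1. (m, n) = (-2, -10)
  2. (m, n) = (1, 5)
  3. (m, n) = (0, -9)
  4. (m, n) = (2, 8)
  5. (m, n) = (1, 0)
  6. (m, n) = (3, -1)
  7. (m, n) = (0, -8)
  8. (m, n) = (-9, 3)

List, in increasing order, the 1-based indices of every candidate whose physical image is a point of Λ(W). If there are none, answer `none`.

λ' = (5−√29)/2 ≈ -0.192582.
[1] lift (-2,-10): star map gives -0.074176; window check 0.5 ≤ -0.074176 < 0.9 is false → out
[2] lift (1,5): star map gives 0.037088; window check 0.5 ≤ 0.037088 < 0.9 is false → out
[3] lift (0,-9): star map gives 1.733242; window check 0.5 ≤ 1.733242 < 0.9 is false → out
[4] lift (2,8): star map gives 0.459341; window check 0.5 ≤ 0.459341 < 0.9 is false → out
[5] lift (1,0): star map gives 1.000000; window check 0.5 ≤ 1.000000 < 0.9 is false → out
[6] lift (3,-1): star map gives 3.192582; window check 0.5 ≤ 3.192582 < 0.9 is false → out
[7] lift (0,-8): star map gives 1.540659; window check 0.5 ≤ 1.540659 < 0.9 is false → out
[8] lift (-9,3): star map gives -9.577747; window check 0.5 ≤ -9.577747 < 0.9 is false → out

none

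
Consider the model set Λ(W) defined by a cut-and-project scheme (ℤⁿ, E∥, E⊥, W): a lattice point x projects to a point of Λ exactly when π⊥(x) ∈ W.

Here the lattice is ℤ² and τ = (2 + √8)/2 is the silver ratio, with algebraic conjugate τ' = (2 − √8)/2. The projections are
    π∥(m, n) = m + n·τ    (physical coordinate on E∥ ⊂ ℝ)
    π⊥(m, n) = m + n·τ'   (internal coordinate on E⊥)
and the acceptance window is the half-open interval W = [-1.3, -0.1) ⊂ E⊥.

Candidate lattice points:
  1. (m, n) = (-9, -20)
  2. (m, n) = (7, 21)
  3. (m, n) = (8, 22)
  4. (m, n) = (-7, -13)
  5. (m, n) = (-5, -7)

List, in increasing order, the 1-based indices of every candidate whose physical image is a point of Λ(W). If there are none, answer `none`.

1, 3

Compute τ' = (2−√8)/2 = -0.41421, so π⊥(m,n) = m -0.41421·n.
candidate 1: (m,n)=(-9,-20) → π∥ = -9-20·τ ≈ -57.28427, π⊥ = -9-20·τ' ≈ -0.71573 ∈ [-1.3, -0.1) ⇒ IN Λ
candidate 2: (m,n)=(7,21) → π∥ = 7+21·τ ≈ 57.69848, π⊥ = 7+21·τ' ≈ -1.69848 ∉ [-1.3, -0.1) ⇒ out
candidate 3: (m,n)=(8,22) → π∥ = 8+22·τ ≈ 61.11270, π⊥ = 8+22·τ' ≈ -1.11270 ∈ [-1.3, -0.1) ⇒ IN Λ
candidate 4: (m,n)=(-7,-13) → π∥ = -7-13·τ ≈ -38.38478, π⊥ = -7-13·τ' ≈ -1.61522 ∉ [-1.3, -0.1) ⇒ out
candidate 5: (m,n)=(-5,-7) → π∥ = -5-7·τ ≈ -21.89949, π⊥ = -5-7·τ' ≈ -2.10051 ∉ [-1.3, -0.1) ⇒ out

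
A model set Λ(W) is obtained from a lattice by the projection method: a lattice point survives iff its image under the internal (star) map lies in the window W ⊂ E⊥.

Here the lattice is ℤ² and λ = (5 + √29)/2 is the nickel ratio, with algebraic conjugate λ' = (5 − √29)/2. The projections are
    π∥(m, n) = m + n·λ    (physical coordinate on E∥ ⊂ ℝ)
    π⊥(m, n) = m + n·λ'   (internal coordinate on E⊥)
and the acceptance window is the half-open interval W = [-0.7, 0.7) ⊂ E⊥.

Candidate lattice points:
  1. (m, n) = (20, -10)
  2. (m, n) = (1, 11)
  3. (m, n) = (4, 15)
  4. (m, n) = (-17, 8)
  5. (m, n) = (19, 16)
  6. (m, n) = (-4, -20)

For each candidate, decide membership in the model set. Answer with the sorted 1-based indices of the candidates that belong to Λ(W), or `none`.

6

λ' = (5−√29)/2 ≈ -0.192582.
[1] lift (20,-10): star map gives 21.925824; window check -0.7 ≤ 21.925824 < 0.7 is false → out
[2] lift (1,11): star map gives -1.118406; window check -0.7 ≤ -1.118406 < 0.7 is false → out
[3] lift (4,15): star map gives 1.111264; window check -0.7 ≤ 1.111264 < 0.7 is false → out
[4] lift (-17,8): star map gives -18.540659; window check -0.7 ≤ -18.540659 < 0.7 is false → out
[5] lift (19,16): star map gives 15.918682; window check -0.7 ≤ 15.918682 < 0.7 is false → out
[6] lift (-4,-20): star map gives -0.148352; window check -0.7 ≤ -0.148352 < 0.7 is true → IN Λ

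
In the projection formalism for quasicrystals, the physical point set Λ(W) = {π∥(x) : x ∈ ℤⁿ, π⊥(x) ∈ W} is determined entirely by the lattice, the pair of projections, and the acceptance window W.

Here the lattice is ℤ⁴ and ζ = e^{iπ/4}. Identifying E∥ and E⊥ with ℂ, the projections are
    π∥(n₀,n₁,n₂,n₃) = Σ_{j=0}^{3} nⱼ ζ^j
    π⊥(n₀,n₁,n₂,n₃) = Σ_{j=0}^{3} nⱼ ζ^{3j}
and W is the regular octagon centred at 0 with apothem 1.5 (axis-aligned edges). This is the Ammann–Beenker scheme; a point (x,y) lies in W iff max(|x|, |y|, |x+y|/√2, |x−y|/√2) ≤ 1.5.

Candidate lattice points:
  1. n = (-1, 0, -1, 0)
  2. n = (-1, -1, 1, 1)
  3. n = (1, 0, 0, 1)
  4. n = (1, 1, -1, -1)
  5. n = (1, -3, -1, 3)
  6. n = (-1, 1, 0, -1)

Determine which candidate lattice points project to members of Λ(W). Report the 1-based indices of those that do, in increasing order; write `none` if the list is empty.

π⊥(n) = n₀ + n₁ζ³ + n₂ζ⁶ + n₃ζ⁹ where ζ = e^{iπ/4}.
candidate 1: n = (-1, 0, -1, 0) → π⊥ ≈ (-1.000000, +1.000000); max(|x|,|y|,|x±y|/√2) = 1.414214 ≤ 1.5 ⇒ ∈ W
candidate 2: n = (-1, -1, 1, 1) → π⊥ ≈ (+0.414214, -1.000000); max(|x|,|y|,|x±y|/√2) = 1.000000 ≤ 1.5 ⇒ ∈ W
candidate 3: n = (1, 0, 0, 1) → π⊥ ≈ (+1.707107, +0.707107); max(|x|,|y|,|x±y|/√2) = 1.707107 > 1.5 ⇒ ∉ W
candidate 4: n = (1, 1, -1, -1) → π⊥ ≈ (-0.414214, +1.000000); max(|x|,|y|,|x±y|/√2) = 1.000000 ≤ 1.5 ⇒ ∈ W
candidate 5: n = (1, -3, -1, 3) → π⊥ ≈ (+5.242641, +1.000000); max(|x|,|y|,|x±y|/√2) = 5.242641 > 1.5 ⇒ ∉ W
candidate 6: n = (-1, 1, 0, -1) → π⊥ ≈ (-2.414214, +0.000000); max(|x|,|y|,|x±y|/√2) = 2.414214 > 1.5 ⇒ ∉ W

1, 2, 4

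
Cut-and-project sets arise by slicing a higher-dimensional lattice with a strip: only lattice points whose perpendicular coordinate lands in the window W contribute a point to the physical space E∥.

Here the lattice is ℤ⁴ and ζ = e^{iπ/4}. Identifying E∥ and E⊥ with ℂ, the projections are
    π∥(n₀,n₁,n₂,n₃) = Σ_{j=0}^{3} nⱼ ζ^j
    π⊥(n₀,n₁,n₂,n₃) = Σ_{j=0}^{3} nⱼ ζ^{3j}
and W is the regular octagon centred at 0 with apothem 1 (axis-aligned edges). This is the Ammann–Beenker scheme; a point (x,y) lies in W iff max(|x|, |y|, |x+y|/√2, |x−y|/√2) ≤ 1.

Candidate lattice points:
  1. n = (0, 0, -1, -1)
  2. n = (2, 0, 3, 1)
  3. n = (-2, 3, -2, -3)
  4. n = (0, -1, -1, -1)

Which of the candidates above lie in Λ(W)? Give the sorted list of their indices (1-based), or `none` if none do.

1, 4

π⊥(n) = n₀ + n₁ζ³ + n₂ζ⁶ + n₃ζ⁹ where ζ = e^{iπ/4}.
candidate 1: n = (0, 0, -1, -1) → π⊥ ≈ (-0.707107, +0.292893); max(|x|,|y|,|x±y|/√2) = 0.707107 ≤ 1 ⇒ ∈ W
candidate 2: n = (2, 0, 3, 1) → π⊥ ≈ (+2.707107, -2.292893); max(|x|,|y|,|x±y|/√2) = 3.535534 > 1 ⇒ ∉ W
candidate 3: n = (-2, 3, -2, -3) → π⊥ ≈ (-6.242641, +2.000000); max(|x|,|y|,|x±y|/√2) = 6.242641 > 1 ⇒ ∉ W
candidate 4: n = (0, -1, -1, -1) → π⊥ ≈ (+0.000000, -0.414214); max(|x|,|y|,|x±y|/√2) = 0.414214 ≤ 1 ⇒ ∈ W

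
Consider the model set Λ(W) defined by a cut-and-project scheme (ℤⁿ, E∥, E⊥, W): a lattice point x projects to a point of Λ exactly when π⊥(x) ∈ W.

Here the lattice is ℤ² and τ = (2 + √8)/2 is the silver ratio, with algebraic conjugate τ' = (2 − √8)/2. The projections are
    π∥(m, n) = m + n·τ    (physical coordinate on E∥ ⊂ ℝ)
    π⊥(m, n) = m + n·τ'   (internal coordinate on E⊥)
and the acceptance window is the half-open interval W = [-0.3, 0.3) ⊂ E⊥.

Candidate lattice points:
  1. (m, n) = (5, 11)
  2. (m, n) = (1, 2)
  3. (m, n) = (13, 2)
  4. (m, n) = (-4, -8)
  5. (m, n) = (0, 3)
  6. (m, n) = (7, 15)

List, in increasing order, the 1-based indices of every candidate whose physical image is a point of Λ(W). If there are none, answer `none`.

2

τ' = (2−√8)/2 ≈ -0.41421.
candidate 1: (m,n)=(5,11) → π∥ = 5+11·τ ≈ 31.55635, π⊥ = 5+11·τ' ≈ 0.44365 ∉ [-0.3, 0.3) ⇒ out
candidate 2: (m,n)=(1,2) → π∥ = 1+2·τ ≈ 5.82843, π⊥ = 1+2·τ' ≈ 0.17157 ∈ [-0.3, 0.3) ⇒ IN Λ
candidate 3: (m,n)=(13,2) → π∥ = 13+2·τ ≈ 17.82843, π⊥ = 13+2·τ' ≈ 12.17157 ∉ [-0.3, 0.3) ⇒ out
candidate 4: (m,n)=(-4,-8) → π∥ = -4-8·τ ≈ -23.31371, π⊥ = -4-8·τ' ≈ -0.68629 ∉ [-0.3, 0.3) ⇒ out
candidate 5: (m,n)=(0,3) → π∥ = 0+3·τ ≈ 7.24264, π⊥ = 0+3·τ' ≈ -1.24264 ∉ [-0.3, 0.3) ⇒ out
candidate 6: (m,n)=(7,15) → π∥ = 7+15·τ ≈ 43.21320, π⊥ = 7+15·τ' ≈ 0.78680 ∉ [-0.3, 0.3) ⇒ out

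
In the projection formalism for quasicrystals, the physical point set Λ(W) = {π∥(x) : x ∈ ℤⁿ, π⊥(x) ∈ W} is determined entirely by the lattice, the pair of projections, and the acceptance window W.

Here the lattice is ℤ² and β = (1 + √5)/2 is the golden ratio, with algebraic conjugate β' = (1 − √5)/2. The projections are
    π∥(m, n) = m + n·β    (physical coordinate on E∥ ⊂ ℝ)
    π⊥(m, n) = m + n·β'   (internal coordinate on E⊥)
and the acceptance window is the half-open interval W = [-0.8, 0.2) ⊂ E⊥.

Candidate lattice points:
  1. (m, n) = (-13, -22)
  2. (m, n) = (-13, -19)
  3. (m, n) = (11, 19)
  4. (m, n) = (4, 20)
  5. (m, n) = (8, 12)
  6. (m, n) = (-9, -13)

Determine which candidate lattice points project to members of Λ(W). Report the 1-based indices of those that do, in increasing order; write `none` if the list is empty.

Compute β' = (1−√5)/2 = -0.61803, so π⊥(m,n) = m -0.61803·n.
#1 (-13,-22): internal coord -13 + (-22)·β' = +0.59675; +0.59675 ∉ [-0.8, 0.2) → out
#2 (-13,-19): internal coord -13 + (-19)·β' = -1.25735; -1.25735 ∉ [-0.8, 0.2) → out
#3 (11,19): internal coord 11 + (19)·β' = -0.74265; -0.74265 ∈ [-0.8, 0.2) → IN Λ
#4 (4,20): internal coord 4 + (20)·β' = -8.36068; -8.36068 ∉ [-0.8, 0.2) → out
#5 (8,12): internal coord 8 + (12)·β' = +0.58359; +0.58359 ∉ [-0.8, 0.2) → out
#6 (-9,-13): internal coord -9 + (-13)·β' = -0.96556; -0.96556 ∉ [-0.8, 0.2) → out

3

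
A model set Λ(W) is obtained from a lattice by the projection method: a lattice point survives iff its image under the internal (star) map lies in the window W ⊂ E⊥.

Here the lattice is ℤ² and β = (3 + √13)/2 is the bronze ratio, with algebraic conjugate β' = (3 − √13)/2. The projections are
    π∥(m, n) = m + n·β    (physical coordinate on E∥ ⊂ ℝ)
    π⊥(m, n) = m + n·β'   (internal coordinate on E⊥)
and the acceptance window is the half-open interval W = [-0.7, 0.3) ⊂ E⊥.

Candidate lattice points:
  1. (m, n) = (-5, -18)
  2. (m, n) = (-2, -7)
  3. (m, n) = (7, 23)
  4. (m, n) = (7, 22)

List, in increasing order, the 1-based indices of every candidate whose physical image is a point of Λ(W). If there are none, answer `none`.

2, 3

Numerically β ≈ 3.302776 and β' = −1/β ≈ -0.302776.
#1 (-5,-18): internal coord -5 + (-18)·β' = +0.449961; +0.449961 ∉ [-0.7, 0.3) → out
#2 (-2,-7): internal coord -2 + (-7)·β' = +0.119429; +0.119429 ∈ [-0.7, 0.3) → IN Λ
#3 (7,23): internal coord 7 + (23)·β' = +0.036160; +0.036160 ∈ [-0.7, 0.3) → IN Λ
#4 (7,22): internal coord 7 + (22)·β' = +0.338936; +0.338936 ∉ [-0.7, 0.3) → out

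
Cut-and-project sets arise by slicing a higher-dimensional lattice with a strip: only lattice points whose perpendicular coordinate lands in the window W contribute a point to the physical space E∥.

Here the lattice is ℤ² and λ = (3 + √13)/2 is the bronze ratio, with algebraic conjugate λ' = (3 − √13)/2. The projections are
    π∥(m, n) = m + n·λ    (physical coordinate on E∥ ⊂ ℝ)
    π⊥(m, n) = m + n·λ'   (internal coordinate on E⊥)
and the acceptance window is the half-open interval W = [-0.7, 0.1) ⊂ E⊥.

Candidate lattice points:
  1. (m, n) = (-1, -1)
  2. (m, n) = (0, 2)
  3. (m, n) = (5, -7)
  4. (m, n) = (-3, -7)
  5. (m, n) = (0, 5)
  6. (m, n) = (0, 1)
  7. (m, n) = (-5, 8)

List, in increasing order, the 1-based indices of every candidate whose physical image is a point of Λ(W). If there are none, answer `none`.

1, 2, 6

Compute λ' = (3−√13)/2 = -0.302776, so π⊥(m,n) = m -0.302776·n.
#1 (-1,-1): internal coord -1 + (-1)·λ' = -0.697224; -0.697224 ∈ [-0.7, 0.1) → IN Λ
#2 (0,2): internal coord 0 + (2)·λ' = -0.605551; -0.605551 ∈ [-0.7, 0.1) → IN Λ
#3 (5,-7): internal coord 5 + (-7)·λ' = +7.119429; +7.119429 ∉ [-0.7, 0.1) → out
#4 (-3,-7): internal coord -3 + (-7)·λ' = -0.880571; -0.880571 ∉ [-0.7, 0.1) → out
#5 (0,5): internal coord 0 + (5)·λ' = -1.513878; -1.513878 ∉ [-0.7, 0.1) → out
#6 (0,1): internal coord 0 + (1)·λ' = -0.302776; -0.302776 ∈ [-0.7, 0.1) → IN Λ
#7 (-5,8): internal coord -5 + (8)·λ' = -7.422205; -7.422205 ∉ [-0.7, 0.1) → out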